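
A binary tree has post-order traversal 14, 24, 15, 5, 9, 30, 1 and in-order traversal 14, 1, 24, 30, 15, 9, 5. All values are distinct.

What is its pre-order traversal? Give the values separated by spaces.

1 14 30 24 9 15 5

The last element of post-order is the root; it splits in-order into left and right subtrees.
Root 1: left subtree has 1 node {14}, right has 5 {24, 30, 15, 9, 5}.
  Root 30: left subtree has 1 node {24}, right has 3 {15, 9, 5}.
    Root 9: left subtree has 1 node {15}, right has 1 {5}.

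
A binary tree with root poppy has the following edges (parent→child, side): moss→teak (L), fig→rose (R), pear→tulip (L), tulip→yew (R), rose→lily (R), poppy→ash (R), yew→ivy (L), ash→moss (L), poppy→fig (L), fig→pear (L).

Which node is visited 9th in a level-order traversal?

teak

Level-order visits nodes level by level from the root, left to right within each level.
Level 0: poppy
Level 1: fig, ash
Level 2: pear, rose, moss
Level 3: tulip, lily, teak
Level 4: yew
Level 5: ivy
Full level-order sequence: poppy, fig, ash, pear, rose, moss, tulip, lily, teak, yew, ivy.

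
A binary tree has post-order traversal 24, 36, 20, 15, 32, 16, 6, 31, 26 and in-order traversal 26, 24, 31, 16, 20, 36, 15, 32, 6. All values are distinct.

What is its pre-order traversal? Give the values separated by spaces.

26 31 24 6 16 32 15 20 36

The last element of post-order is the root; it splits in-order into left and right subtrees.
Root 26: left subtree has 0 nodes { }, right has 8 {24, 31, 16, 20, 36, 15, 32, 6}.
  Root 31: left subtree has 1 node {24}, right has 6 {16, 20, 36, 15, 32, 6}.
    Root 6: left subtree has 5 nodes {16, 20, 36, 15, 32}, right has 0 { }.
      Root 16: left subtree has 0 nodes { }, right has 4 {20, 36, 15, 32}.
        Root 32: left subtree has 3 nodes {20, 36, 15}, right has 0 { }.
          Root 15: left subtree has 2 nodes {20, 36}, right has 0 { }.
            Root 20: left subtree has 0 nodes { }, right has 1 {36}.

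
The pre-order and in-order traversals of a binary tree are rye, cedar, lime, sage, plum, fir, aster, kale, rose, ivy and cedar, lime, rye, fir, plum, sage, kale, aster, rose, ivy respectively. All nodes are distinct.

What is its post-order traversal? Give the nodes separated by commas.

The first element of pre-order is the root; it splits in-order into left and right subtrees.
Root rye: left subtree has 2 nodes {cedar, lime}, right has 7 {fir, plum, sage, kale, aster, rose, ivy}.
  Root cedar: left subtree has 0 nodes { }, right has 1 {lime}.
  Root sage: left subtree has 2 nodes {fir, plum}, right has 4 {kale, aster, rose, ivy}.
    Root plum: left subtree has 1 node {fir}, right has 0 { }.
    Root aster: left subtree has 1 node {kale}, right has 2 {rose, ivy}.
      Root rose: left subtree has 0 nodes { }, right has 1 {ivy}.

lime, cedar, fir, plum, kale, ivy, rose, aster, sage, rye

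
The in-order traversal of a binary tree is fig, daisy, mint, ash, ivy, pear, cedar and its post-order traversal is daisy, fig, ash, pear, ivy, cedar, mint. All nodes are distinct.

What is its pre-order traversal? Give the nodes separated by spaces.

The last element of post-order is the root; it splits in-order into left and right subtrees.
Root mint: left subtree has 2 nodes {fig, daisy}, right has 4 {ash, ivy, pear, cedar}.
  Root fig: left subtree has 0 nodes { }, right has 1 {daisy}.
  Root cedar: left subtree has 3 nodes {ash, ivy, pear}, right has 0 { }.
    Root ivy: left subtree has 1 node {ash}, right has 1 {pear}.

mint fig daisy cedar ivy ash pear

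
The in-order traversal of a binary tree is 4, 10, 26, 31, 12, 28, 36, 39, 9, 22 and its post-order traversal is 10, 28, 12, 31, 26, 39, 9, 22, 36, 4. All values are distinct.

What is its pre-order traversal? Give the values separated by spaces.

The last element of post-order is the root; it splits in-order into left and right subtrees.
Root 4: left subtree has 0 nodes { }, right has 9 {10, 26, 31, 12, 28, 36, 39, 9, 22}.
  Root 36: left subtree has 5 nodes {10, 26, 31, 12, 28}, right has 3 {39, 9, 22}.
    Root 26: left subtree has 1 node {10}, right has 3 {31, 12, 28}.
      Root 31: left subtree has 0 nodes { }, right has 2 {12, 28}.
        Root 12: left subtree has 0 nodes { }, right has 1 {28}.
    Root 22: left subtree has 2 nodes {39, 9}, right has 0 { }.
      Root 9: left subtree has 1 node {39}, right has 0 { }.

4 36 26 10 31 12 28 22 9 39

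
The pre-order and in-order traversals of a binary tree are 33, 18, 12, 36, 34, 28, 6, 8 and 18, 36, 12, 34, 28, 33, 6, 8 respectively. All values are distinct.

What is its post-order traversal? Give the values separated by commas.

36, 28, 34, 12, 18, 8, 6, 33

The first element of pre-order is the root; it splits in-order into left and right subtrees.
Root 33: left subtree has 5 nodes {18, 36, 12, 34, 28}, right has 2 {6, 8}.
  Root 18: left subtree has 0 nodes { }, right has 4 {36, 12, 34, 28}.
    Root 12: left subtree has 1 node {36}, right has 2 {34, 28}.
      Root 34: left subtree has 0 nodes { }, right has 1 {28}.
  Root 6: left subtree has 0 nodes { }, right has 1 {8}.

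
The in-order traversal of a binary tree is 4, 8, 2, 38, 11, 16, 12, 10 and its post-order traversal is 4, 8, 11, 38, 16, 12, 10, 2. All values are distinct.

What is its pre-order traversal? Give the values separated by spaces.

The last element of post-order is the root; it splits in-order into left and right subtrees.
Root 2: left subtree has 2 nodes {4, 8}, right has 5 {38, 11, 16, 12, 10}.
  Root 8: left subtree has 1 node {4}, right has 0 { }.
  Root 10: left subtree has 4 nodes {38, 11, 16, 12}, right has 0 { }.
    Root 12: left subtree has 3 nodes {38, 11, 16}, right has 0 { }.
      Root 16: left subtree has 2 nodes {38, 11}, right has 0 { }.
        Root 38: left subtree has 0 nodes { }, right has 1 {11}.

2 8 4 10 12 16 38 11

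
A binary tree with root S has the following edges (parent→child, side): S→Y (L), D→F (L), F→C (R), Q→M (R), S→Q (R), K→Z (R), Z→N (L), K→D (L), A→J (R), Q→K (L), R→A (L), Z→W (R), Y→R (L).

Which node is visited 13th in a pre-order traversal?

W

Pre-order visits the node, then its left subtree, then its right subtree.
Visit S.
At S: go left to Y.
  Visit Y.
  At Y: go left to R.
    Visit R.
    At R: go left to A.
      Visit A.
      At A: no left child.
      At A: go right to J.
        J is a leaf — visit J.
    At R: no right child.
  At Y: no right child.
At S: go right to Q.
  Visit Q.
  At Q: go left to K.
    Visit K.
    At K: go left to D.
      Visit D.
      At D: go left to F.
        Visit F.
        At F: no left child.
        At F: go right to C.
          C is a leaf — visit C.
      At D: no right child.
    At K: go right to Z.
      Visit Z.
      At Z: go left to N.
        N is a leaf — visit N.
      At Z: go right to W.
        W is a leaf — visit W.
  At Q: go right to M.
    M is a leaf — visit M.
Full pre-order sequence: S, Y, R, A, J, Q, K, D, F, C, Z, N, W, M.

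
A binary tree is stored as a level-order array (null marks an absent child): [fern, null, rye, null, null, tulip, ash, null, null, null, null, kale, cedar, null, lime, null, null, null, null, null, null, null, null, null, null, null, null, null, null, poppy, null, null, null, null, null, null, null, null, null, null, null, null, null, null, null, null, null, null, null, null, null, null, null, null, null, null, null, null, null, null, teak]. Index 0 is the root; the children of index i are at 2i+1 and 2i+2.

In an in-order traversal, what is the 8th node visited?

teak

In-order visits the left subtree, then the node, then the right subtree.
At fern: no left child.
Visit fern.
At fern: go right to rye.
  At rye: go left to tulip.
    At tulip: go left to kale.
      kale is a leaf — visit kale.
    Visit tulip.
    At tulip: go right to cedar.
      cedar is a leaf — visit cedar.
  Visit rye.
  At rye: go right to ash.
    At ash: no left child.
    Visit ash.
    At ash: go right to lime.
      At lime: go left to poppy.
        At poppy: no left child.
        Visit poppy.
        At poppy: go right to teak.
          teak is a leaf — visit teak.
      Visit lime.
      At lime: no right child.
Full in-order sequence: fern, kale, tulip, cedar, rye, ash, poppy, teak, lime.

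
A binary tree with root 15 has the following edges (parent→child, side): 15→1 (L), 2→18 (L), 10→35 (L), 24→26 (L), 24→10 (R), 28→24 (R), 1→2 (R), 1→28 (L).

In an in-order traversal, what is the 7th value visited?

18

In-order visits the left subtree, then the node, then the right subtree.
At 15: go left to 1.
  At 1: go left to 28.
    At 28: no left child.
    Visit 28.
    At 28: go right to 24.
      At 24: go left to 26.
        26 is a leaf — visit 26.
      Visit 24.
      At 24: go right to 10.
        At 10: go left to 35.
          35 is a leaf — visit 35.
        Visit 10.
        At 10: no right child.
  Visit 1.
  At 1: go right to 2.
    At 2: go left to 18.
      18 is a leaf — visit 18.
    Visit 2.
    At 2: no right child.
Visit 15.
At 15: no right child.
Full in-order sequence: 28, 26, 24, 35, 10, 1, 18, 2, 15.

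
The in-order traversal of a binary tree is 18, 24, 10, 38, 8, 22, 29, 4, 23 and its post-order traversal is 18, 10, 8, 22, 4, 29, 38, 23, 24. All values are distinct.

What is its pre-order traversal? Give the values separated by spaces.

24 18 23 38 10 29 22 8 4

The last element of post-order is the root; it splits in-order into left and right subtrees.
Root 24: left subtree has 1 node {18}, right has 7 {10, 38, 8, 22, 29, 4, 23}.
  Root 23: left subtree has 6 nodes {10, 38, 8, 22, 29, 4}, right has 0 { }.
    Root 38: left subtree has 1 node {10}, right has 4 {8, 22, 29, 4}.
      Root 29: left subtree has 2 nodes {8, 22}, right has 1 {4}.
        Root 22: left subtree has 1 node {8}, right has 0 { }.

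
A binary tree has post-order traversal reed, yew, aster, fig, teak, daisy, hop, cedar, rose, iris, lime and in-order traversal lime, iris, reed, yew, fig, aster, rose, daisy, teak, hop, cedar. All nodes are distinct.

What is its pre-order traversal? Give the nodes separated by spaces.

lime iris rose fig yew reed aster cedar hop daisy teak

The last element of post-order is the root; it splits in-order into left and right subtrees.
Root lime: left subtree has 0 nodes { }, right has 10 {iris, reed, yew, fig, aster, rose, daisy, teak, hop, cedar}.
  Root iris: left subtree has 0 nodes { }, right has 9 {reed, yew, fig, aster, rose, daisy, teak, hop, cedar}.
    Root rose: left subtree has 4 nodes {reed, yew, fig, aster}, right has 4 {daisy, teak, hop, cedar}.
      Root fig: left subtree has 2 nodes {reed, yew}, right has 1 {aster}.
        Root yew: left subtree has 1 node {reed}, right has 0 { }.
      Root cedar: left subtree has 3 nodes {daisy, teak, hop}, right has 0 { }.
        Root hop: left subtree has 2 nodes {daisy, teak}, right has 0 { }.
          Root daisy: left subtree has 0 nodes { }, right has 1 {teak}.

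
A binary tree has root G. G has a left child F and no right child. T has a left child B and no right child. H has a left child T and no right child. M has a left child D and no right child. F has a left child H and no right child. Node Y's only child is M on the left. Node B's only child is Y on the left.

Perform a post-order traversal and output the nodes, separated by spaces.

D M Y B T H F G

Post-order visits the left subtree, then the right subtree, then the node.
At G: go left to F.
  At F: go left to H.
    At H: go left to T.
      At T: go left to B.
        At B: go left to Y.
          At Y: go left to M.
            At M: go left to D.
              D is a leaf — visit D.
            At M: no right child.
            Visit M.
          At Y: no right child.
          Visit Y.
        At B: no right child.
        Visit B.
      At T: no right child.
      Visit T.
    At H: no right child.
    Visit H.
  At F: no right child.
  Visit F.
At G: no right child.
Visit G.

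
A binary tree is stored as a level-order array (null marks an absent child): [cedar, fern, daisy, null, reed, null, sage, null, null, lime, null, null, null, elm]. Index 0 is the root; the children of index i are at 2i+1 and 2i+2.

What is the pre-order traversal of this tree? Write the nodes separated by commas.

cedar, fern, reed, lime, daisy, sage, elm

Pre-order visits the node, then its left subtree, then its right subtree.
Visit cedar.
At cedar: go left to fern.
  Visit fern.
  At fern: no left child.
  At fern: go right to reed.
    Visit reed.
    At reed: go left to lime.
      lime is a leaf — visit lime.
    At reed: no right child.
At cedar: go right to daisy.
  Visit daisy.
  At daisy: no left child.
  At daisy: go right to sage.
    Visit sage.
    At sage: go left to elm.
      elm is a leaf — visit elm.
    At sage: no right child.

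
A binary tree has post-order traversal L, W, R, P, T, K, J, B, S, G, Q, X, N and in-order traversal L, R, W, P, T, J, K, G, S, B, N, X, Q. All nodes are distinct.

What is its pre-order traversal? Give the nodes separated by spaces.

The last element of post-order is the root; it splits in-order into left and right subtrees.
Root N: left subtree has 10 nodes {L, R, W, P, T, J, K, G, S, B}, right has 2 {X, Q}.
  Root G: left subtree has 7 nodes {L, R, W, P, T, J, K}, right has 2 {S, B}.
    Root J: left subtree has 5 nodes {L, R, W, P, T}, right has 1 {K}.
      Root T: left subtree has 4 nodes {L, R, W, P}, right has 0 { }.
        Root P: left subtree has 3 nodes {L, R, W}, right has 0 { }.
          Root R: left subtree has 1 node {L}, right has 1 {W}.
    Root S: left subtree has 0 nodes { }, right has 1 {B}.
  Root X: left subtree has 0 nodes { }, right has 1 {Q}.

N G J T P R L W K S B X Q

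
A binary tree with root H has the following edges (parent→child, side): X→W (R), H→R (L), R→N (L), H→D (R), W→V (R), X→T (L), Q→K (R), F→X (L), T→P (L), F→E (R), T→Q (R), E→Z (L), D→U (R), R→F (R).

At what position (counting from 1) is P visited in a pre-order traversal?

7

Pre-order visits the node, then its left subtree, then its right subtree.
Visit H.
At H: go left to R.
  Visit R.
  At R: go left to N.
    N is a leaf — visit N.
  At R: go right to F.
    Visit F.
    At F: go left to X.
      Visit X.
      At X: go left to T.
        Visit T.
        At T: go left to P.
          P is a leaf — visit P.
        At T: go right to Q.
          Visit Q.
          At Q: no left child.
          At Q: go right to K.
            K is a leaf — visit K.
      At X: go right to W.
        Visit W.
        At W: no left child.
        At W: go right to V.
          V is a leaf — visit V.
    At F: go right to E.
      Visit E.
      At E: go left to Z.
        Z is a leaf — visit Z.
      At E: no right child.
At H: go right to D.
  Visit D.
  At D: no left child.
  At D: go right to U.
    U is a leaf — visit U.
Full pre-order sequence: H, R, N, F, X, T, P, Q, K, W, V, E, Z, D, U.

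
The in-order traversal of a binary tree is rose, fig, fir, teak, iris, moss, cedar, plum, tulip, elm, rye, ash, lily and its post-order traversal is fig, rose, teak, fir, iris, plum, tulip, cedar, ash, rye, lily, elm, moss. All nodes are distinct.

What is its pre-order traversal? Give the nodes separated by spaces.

The last element of post-order is the root; it splits in-order into left and right subtrees.
Root moss: left subtree has 5 nodes {rose, fig, fir, teak, iris}, right has 7 {cedar, plum, tulip, elm, rye, ash, lily}.
  Root iris: left subtree has 4 nodes {rose, fig, fir, teak}, right has 0 { }.
    Root fir: left subtree has 2 nodes {rose, fig}, right has 1 {teak}.
      Root rose: left subtree has 0 nodes { }, right has 1 {fig}.
  Root elm: left subtree has 3 nodes {cedar, plum, tulip}, right has 3 {rye, ash, lily}.
    Root cedar: left subtree has 0 nodes { }, right has 2 {plum, tulip}.
      Root tulip: left subtree has 1 node {plum}, right has 0 { }.
    Root lily: left subtree has 2 nodes {rye, ash}, right has 0 { }.
      Root rye: left subtree has 0 nodes { }, right has 1 {ash}.

moss iris fir rose fig teak elm cedar tulip plum lily rye ash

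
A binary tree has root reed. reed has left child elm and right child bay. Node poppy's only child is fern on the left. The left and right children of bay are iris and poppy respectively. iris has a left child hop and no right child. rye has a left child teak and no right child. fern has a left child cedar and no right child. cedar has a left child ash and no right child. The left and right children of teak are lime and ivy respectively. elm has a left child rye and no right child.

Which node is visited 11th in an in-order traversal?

In-order visits the left subtree, then the node, then the right subtree.
At reed: go left to elm.
  At elm: go left to rye.
    At rye: go left to teak.
      At teak: go left to lime.
        lime is a leaf — visit lime.
      Visit teak.
      At teak: go right to ivy.
        ivy is a leaf — visit ivy.
    Visit rye.
    At rye: no right child.
  Visit elm.
  At elm: no right child.
Visit reed.
At reed: go right to bay.
  At bay: go left to iris.
    At iris: go left to hop.
      hop is a leaf — visit hop.
    Visit iris.
    At iris: no right child.
  Visit bay.
  At bay: go right to poppy.
    At poppy: go left to fern.
      At fern: go left to cedar.
        At cedar: go left to ash.
          ash is a leaf — visit ash.
        Visit cedar.
        At cedar: no right child.
      Visit fern.
      At fern: no right child.
    Visit poppy.
    At poppy: no right child.
Full in-order sequence: lime, teak, ivy, rye, elm, reed, hop, iris, bay, ash, cedar, fern, poppy.

cedar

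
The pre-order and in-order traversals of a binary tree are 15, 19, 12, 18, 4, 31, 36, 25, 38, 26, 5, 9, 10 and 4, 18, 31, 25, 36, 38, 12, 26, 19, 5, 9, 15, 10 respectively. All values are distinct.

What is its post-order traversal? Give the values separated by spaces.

4 25 38 36 31 18 26 12 9 5 19 10 15

The first element of pre-order is the root; it splits in-order into left and right subtrees.
Root 15: left subtree has 11 nodes {4, 18, 31, 25, 36, 38, 12, 26, 19, 5, 9}, right has 1 {10}.
  Root 19: left subtree has 8 nodes {4, 18, 31, 25, 36, 38, 12, 26}, right has 2 {5, 9}.
    Root 12: left subtree has 6 nodes {4, 18, 31, 25, 36, 38}, right has 1 {26}.
      Root 18: left subtree has 1 node {4}, right has 4 {31, 25, 36, 38}.
        Root 31: left subtree has 0 nodes { }, right has 3 {25, 36, 38}.
          Root 36: left subtree has 1 node {25}, right has 1 {38}.
    Root 5: left subtree has 0 nodes { }, right has 1 {9}.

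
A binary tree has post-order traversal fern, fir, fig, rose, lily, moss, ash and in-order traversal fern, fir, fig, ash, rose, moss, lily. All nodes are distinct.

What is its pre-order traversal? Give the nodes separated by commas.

The last element of post-order is the root; it splits in-order into left and right subtrees.
Root ash: left subtree has 3 nodes {fern, fir, fig}, right has 3 {rose, moss, lily}.
  Root fig: left subtree has 2 nodes {fern, fir}, right has 0 { }.
    Root fir: left subtree has 1 node {fern}, right has 0 { }.
  Root moss: left subtree has 1 node {rose}, right has 1 {lily}.

ash, fig, fir, fern, moss, rose, lily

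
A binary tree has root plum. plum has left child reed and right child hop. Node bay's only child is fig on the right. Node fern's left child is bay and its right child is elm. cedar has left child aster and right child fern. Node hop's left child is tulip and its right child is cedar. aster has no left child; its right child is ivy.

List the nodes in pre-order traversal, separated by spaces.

Pre-order visits the node, then its left subtree, then its right subtree.
Visit plum.
At plum: go left to reed.
  reed is a leaf — visit reed.
At plum: go right to hop.
  Visit hop.
  At hop: go left to tulip.
    tulip is a leaf — visit tulip.
  At hop: go right to cedar.
    Visit cedar.
    At cedar: go left to aster.
      Visit aster.
      At aster: no left child.
      At aster: go right to ivy.
        ivy is a leaf — visit ivy.
    At cedar: go right to fern.
      Visit fern.
      At fern: go left to bay.
        Visit bay.
        At bay: no left child.
        At bay: go right to fig.
          fig is a leaf — visit fig.
      At fern: go right to elm.
        elm is a leaf — visit elm.

plum reed hop tulip cedar aster ivy fern bay fig elm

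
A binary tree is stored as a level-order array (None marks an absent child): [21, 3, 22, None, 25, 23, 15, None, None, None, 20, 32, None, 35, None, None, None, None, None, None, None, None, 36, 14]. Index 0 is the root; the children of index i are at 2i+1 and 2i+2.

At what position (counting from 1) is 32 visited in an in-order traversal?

In-order visits the left subtree, then the node, then the right subtree.
At 21: go left to 3.
  At 3: no left child.
  Visit 3.
  At 3: go right to 25.
    At 25: no left child.
    Visit 25.
    At 25: go right to 20.
      At 20: no left child.
      Visit 20.
      At 20: go right to 36.
        36 is a leaf — visit 36.
Visit 21.
At 21: go right to 22.
  At 22: go left to 23.
    At 23: go left to 32.
      At 32: go left to 14.
        14 is a leaf — visit 14.
      Visit 32.
      At 32: no right child.
    Visit 23.
    At 23: no right child.
  Visit 22.
  At 22: go right to 15.
    At 15: go left to 35.
      35 is a leaf — visit 35.
    Visit 15.
    At 15: no right child.
Full in-order sequence: 3, 25, 20, 36, 21, 14, 32, 23, 22, 35, 15.

7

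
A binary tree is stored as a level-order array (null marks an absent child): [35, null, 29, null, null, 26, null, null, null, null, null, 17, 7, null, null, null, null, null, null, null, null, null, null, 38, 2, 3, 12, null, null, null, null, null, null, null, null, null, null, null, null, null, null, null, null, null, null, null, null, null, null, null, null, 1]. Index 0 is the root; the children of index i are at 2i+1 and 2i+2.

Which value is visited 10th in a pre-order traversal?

Pre-order visits the node, then its left subtree, then its right subtree.
Visit 35.
At 35: no left child.
At 35: go right to 29.
  Visit 29.
  At 29: go left to 26.
    Visit 26.
    At 26: go left to 17.
      Visit 17.
      At 17: go left to 38.
        38 is a leaf — visit 38.
      At 17: go right to 2.
        2 is a leaf — visit 2.
    At 26: go right to 7.
      Visit 7.
      At 7: go left to 3.
        Visit 3.
        At 3: go left to 1.
          1 is a leaf — visit 1.
        At 3: no right child.
      At 7: go right to 12.
        12 is a leaf — visit 12.
  At 29: no right child.
Full pre-order sequence: 35, 29, 26, 17, 38, 2, 7, 3, 1, 12.

12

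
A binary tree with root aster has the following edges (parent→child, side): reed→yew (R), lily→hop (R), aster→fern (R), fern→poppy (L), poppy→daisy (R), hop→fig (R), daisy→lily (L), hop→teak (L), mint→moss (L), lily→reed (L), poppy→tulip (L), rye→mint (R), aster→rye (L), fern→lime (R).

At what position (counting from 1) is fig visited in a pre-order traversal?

Pre-order visits the node, then its left subtree, then its right subtree.
Visit aster.
At aster: go left to rye.
  Visit rye.
  At rye: no left child.
  At rye: go right to mint.
    Visit mint.
    At mint: go left to moss.
      moss is a leaf — visit moss.
    At mint: no right child.
At aster: go right to fern.
  Visit fern.
  At fern: go left to poppy.
    Visit poppy.
    At poppy: go left to tulip.
      tulip is a leaf — visit tulip.
    At poppy: go right to daisy.
      Visit daisy.
      At daisy: go left to lily.
        Visit lily.
        At lily: go left to reed.
          Visit reed.
          At reed: no left child.
          At reed: go right to yew.
            yew is a leaf — visit yew.
        At lily: go right to hop.
          Visit hop.
          At hop: go left to teak.
            teak is a leaf — visit teak.
          At hop: go right to fig.
            fig is a leaf — visit fig.
      At daisy: no right child.
  At fern: go right to lime.
    lime is a leaf — visit lime.
Full pre-order sequence: aster, rye, mint, moss, fern, poppy, tulip, daisy, lily, reed, yew, hop, teak, fig, lime.

14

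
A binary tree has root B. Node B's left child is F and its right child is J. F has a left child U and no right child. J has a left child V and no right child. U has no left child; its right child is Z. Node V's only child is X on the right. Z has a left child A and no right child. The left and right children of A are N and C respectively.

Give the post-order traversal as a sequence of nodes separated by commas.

Post-order visits the left subtree, then the right subtree, then the node.
At B: go left to F.
  At F: go left to U.
    At U: no left child.
    At U: go right to Z.
      At Z: go left to A.
        At A: go left to N.
          N is a leaf — visit N.
        At A: go right to C.
          C is a leaf — visit C.
        Visit A.
      At Z: no right child.
      Visit Z.
    Visit U.
  At F: no right child.
  Visit F.
At B: go right to J.
  At J: go left to V.
    At V: no left child.
    At V: go right to X.
      X is a leaf — visit X.
    Visit V.
  At J: no right child.
  Visit J.
Visit B.

N, C, A, Z, U, F, X, V, J, B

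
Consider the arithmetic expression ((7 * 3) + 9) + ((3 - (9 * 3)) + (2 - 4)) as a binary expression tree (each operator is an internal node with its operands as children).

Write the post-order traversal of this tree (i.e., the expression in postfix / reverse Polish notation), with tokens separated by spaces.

7 3 * 9 + 3 9 3 * - 2 4 - + +

Post-order on an expression tree gives postfix notation: for each operator, emit left operand, right operand, then the operator.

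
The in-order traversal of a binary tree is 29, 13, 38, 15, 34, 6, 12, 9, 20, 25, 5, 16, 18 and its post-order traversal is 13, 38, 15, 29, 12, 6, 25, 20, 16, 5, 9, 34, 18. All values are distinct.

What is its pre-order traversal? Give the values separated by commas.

18, 34, 29, 15, 38, 13, 9, 6, 12, 5, 20, 25, 16

The last element of post-order is the root; it splits in-order into left and right subtrees.
Root 18: left subtree has 12 nodes {29, 13, 38, 15, 34, 6, 12, 9, 20, 25, 5, 16}, right has 0 { }.
  Root 34: left subtree has 4 nodes {29, 13, 38, 15}, right has 7 {6, 12, 9, 20, 25, 5, 16}.
    Root 29: left subtree has 0 nodes { }, right has 3 {13, 38, 15}.
      Root 15: left subtree has 2 nodes {13, 38}, right has 0 { }.
        Root 38: left subtree has 1 node {13}, right has 0 { }.
    Root 9: left subtree has 2 nodes {6, 12}, right has 4 {20, 25, 5, 16}.
      Root 6: left subtree has 0 nodes { }, right has 1 {12}.
      Root 5: left subtree has 2 nodes {20, 25}, right has 1 {16}.
        Root 20: left subtree has 0 nodes { }, right has 1 {25}.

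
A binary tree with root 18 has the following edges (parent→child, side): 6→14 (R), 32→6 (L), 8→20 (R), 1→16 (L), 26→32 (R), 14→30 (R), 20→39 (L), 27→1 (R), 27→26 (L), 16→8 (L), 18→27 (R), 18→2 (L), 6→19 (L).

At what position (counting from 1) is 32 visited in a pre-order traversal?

5

Pre-order visits the node, then its left subtree, then its right subtree.
Visit 18.
At 18: go left to 2.
  2 is a leaf — visit 2.
At 18: go right to 27.
  Visit 27.
  At 27: go left to 26.
    Visit 26.
    At 26: no left child.
    At 26: go right to 32.
      Visit 32.
      At 32: go left to 6.
        Visit 6.
        At 6: go left to 19.
          19 is a leaf — visit 19.
        At 6: go right to 14.
          Visit 14.
          At 14: no left child.
          At 14: go right to 30.
            30 is a leaf — visit 30.
      At 32: no right child.
  At 27: go right to 1.
    Visit 1.
    At 1: go left to 16.
      Visit 16.
      At 16: go left to 8.
        Visit 8.
        At 8: no left child.
        At 8: go right to 20.
          Visit 20.
          At 20: go left to 39.
            39 is a leaf — visit 39.
          At 20: no right child.
      At 16: no right child.
    At 1: no right child.
Full pre-order sequence: 18, 2, 27, 26, 32, 6, 19, 14, 30, 1, 16, 8, 20, 39.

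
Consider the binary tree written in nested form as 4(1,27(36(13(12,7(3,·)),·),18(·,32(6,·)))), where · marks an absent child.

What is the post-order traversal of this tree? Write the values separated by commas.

1, 12, 3, 7, 13, 36, 6, 32, 18, 27, 4

Post-order visits the left subtree, then the right subtree, then the node.
At 4: go left to 1.
  1 is a leaf — visit 1.
At 4: go right to 27.
  At 27: go left to 36.
    At 36: go left to 13.
      At 13: go left to 12.
        12 is a leaf — visit 12.
      At 13: go right to 7.
        At 7: go left to 3.
          3 is a leaf — visit 3.
        At 7: no right child.
        Visit 7.
      Visit 13.
    At 36: no right child.
    Visit 36.
  At 27: go right to 18.
    At 18: no left child.
    At 18: go right to 32.
      At 32: go left to 6.
        6 is a leaf — visit 6.
      At 32: no right child.
      Visit 32.
    Visit 18.
  Visit 27.
Visit 4.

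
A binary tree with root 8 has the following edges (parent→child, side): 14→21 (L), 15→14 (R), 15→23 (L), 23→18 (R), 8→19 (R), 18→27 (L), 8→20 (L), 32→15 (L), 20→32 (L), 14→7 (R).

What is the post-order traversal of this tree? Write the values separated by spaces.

27 18 23 21 7 14 15 32 20 19 8

Post-order visits the left subtree, then the right subtree, then the node.
At 8: go left to 20.
  At 20: go left to 32.
    At 32: go left to 15.
      At 15: go left to 23.
        At 23: no left child.
        At 23: go right to 18.
          At 18: go left to 27.
            27 is a leaf — visit 27.
          At 18: no right child.
          Visit 18.
        Visit 23.
      At 15: go right to 14.
        At 14: go left to 21.
          21 is a leaf — visit 21.
        At 14: go right to 7.
          7 is a leaf — visit 7.
        Visit 14.
      Visit 15.
    At 32: no right child.
    Visit 32.
  At 20: no right child.
  Visit 20.
At 8: go right to 19.
  19 is a leaf — visit 19.
Visit 8.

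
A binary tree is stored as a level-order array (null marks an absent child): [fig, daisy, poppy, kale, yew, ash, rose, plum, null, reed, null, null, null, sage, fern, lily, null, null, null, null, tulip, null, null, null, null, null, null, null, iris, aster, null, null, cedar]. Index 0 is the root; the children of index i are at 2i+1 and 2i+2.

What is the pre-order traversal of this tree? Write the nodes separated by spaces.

Pre-order visits the node, then its left subtree, then its right subtree.
Visit fig.
At fig: go left to daisy.
  Visit daisy.
  At daisy: go left to kale.
    Visit kale.
    At kale: go left to plum.
      Visit plum.
      At plum: go left to lily.
        Visit lily.
        At lily: no left child.
        At lily: go right to cedar.
          cedar is a leaf — visit cedar.
      At plum: no right child.
    At kale: no right child.
  At daisy: go right to yew.
    Visit yew.
    At yew: go left to reed.
      Visit reed.
      At reed: no left child.
      At reed: go right to tulip.
        tulip is a leaf — visit tulip.
    At yew: no right child.
At fig: go right to poppy.
  Visit poppy.
  At poppy: go left to ash.
    ash is a leaf — visit ash.
  At poppy: go right to rose.
    Visit rose.
    At rose: go left to sage.
      Visit sage.
      At sage: no left child.
      At sage: go right to iris.
        iris is a leaf — visit iris.
    At rose: go right to fern.
      Visit fern.
      At fern: go left to aster.
        aster is a leaf — visit aster.
      At fern: no right child.

fig daisy kale plum lily cedar yew reed tulip poppy ash rose sage iris fern aster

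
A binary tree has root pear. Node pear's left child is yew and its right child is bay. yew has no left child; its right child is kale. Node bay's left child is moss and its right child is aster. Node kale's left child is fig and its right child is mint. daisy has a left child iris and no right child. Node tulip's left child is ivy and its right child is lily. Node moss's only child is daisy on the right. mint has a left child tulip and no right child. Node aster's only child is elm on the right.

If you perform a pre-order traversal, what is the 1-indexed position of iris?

Pre-order visits the node, then its left subtree, then its right subtree.
Visit pear.
At pear: go left to yew.
  Visit yew.
  At yew: no left child.
  At yew: go right to kale.
    Visit kale.
    At kale: go left to fig.
      fig is a leaf — visit fig.
    At kale: go right to mint.
      Visit mint.
      At mint: go left to tulip.
        Visit tulip.
        At tulip: go left to ivy.
          ivy is a leaf — visit ivy.
        At tulip: go right to lily.
          lily is a leaf — visit lily.
      At mint: no right child.
At pear: go right to bay.
  Visit bay.
  At bay: go left to moss.
    Visit moss.
    At moss: no left child.
    At moss: go right to daisy.
      Visit daisy.
      At daisy: go left to iris.
        iris is a leaf — visit iris.
      At daisy: no right child.
  At bay: go right to aster.
    Visit aster.
    At aster: no left child.
    At aster: go right to elm.
      elm is a leaf — visit elm.
Full pre-order sequence: pear, yew, kale, fig, mint, tulip, ivy, lily, bay, moss, daisy, iris, aster, elm.

12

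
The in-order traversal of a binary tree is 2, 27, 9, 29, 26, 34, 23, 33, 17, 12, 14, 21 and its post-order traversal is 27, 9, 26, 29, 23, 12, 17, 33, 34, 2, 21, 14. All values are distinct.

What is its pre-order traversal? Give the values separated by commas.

The last element of post-order is the root; it splits in-order into left and right subtrees.
Root 14: left subtree has 10 nodes {2, 27, 9, 29, 26, 34, 23, 33, 17, 12}, right has 1 {21}.
  Root 2: left subtree has 0 nodes { }, right has 9 {27, 9, 29, 26, 34, 23, 33, 17, 12}.
    Root 34: left subtree has 4 nodes {27, 9, 29, 26}, right has 4 {23, 33, 17, 12}.
      Root 29: left subtree has 2 nodes {27, 9}, right has 1 {26}.
        Root 9: left subtree has 1 node {27}, right has 0 { }.
      Root 33: left subtree has 1 node {23}, right has 2 {17, 12}.
        Root 17: left subtree has 0 nodes { }, right has 1 {12}.

14, 2, 34, 29, 9, 27, 26, 33, 23, 17, 12, 21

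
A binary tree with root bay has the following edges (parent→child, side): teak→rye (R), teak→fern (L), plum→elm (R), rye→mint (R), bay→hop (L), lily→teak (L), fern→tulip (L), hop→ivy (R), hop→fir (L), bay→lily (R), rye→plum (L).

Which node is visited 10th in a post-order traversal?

Post-order visits the left subtree, then the right subtree, then the node.
At bay: go left to hop.
  At hop: go left to fir.
    fir is a leaf — visit fir.
  At hop: go right to ivy.
    ivy is a leaf — visit ivy.
  Visit hop.
At bay: go right to lily.
  At lily: go left to teak.
    At teak: go left to fern.
      At fern: go left to tulip.
        tulip is a leaf — visit tulip.
      At fern: no right child.
      Visit fern.
    At teak: go right to rye.
      At rye: go left to plum.
        At plum: no left child.
        At plum: go right to elm.
          elm is a leaf — visit elm.
        Visit plum.
      At rye: go right to mint.
        mint is a leaf — visit mint.
      Visit rye.
    Visit teak.
  At lily: no right child.
  Visit lily.
Visit bay.
Full post-order sequence: fir, ivy, hop, tulip, fern, elm, plum, mint, rye, teak, lily, bay.

teak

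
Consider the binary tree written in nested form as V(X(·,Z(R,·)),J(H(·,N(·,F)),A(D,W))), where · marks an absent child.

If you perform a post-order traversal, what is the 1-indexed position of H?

6

Post-order visits the left subtree, then the right subtree, then the node.
At V: go left to X.
  At X: no left child.
  At X: go right to Z.
    At Z: go left to R.
      R is a leaf — visit R.
    At Z: no right child.
    Visit Z.
  Visit X.
At V: go right to J.
  At J: go left to H.
    At H: no left child.
    At H: go right to N.
      At N: no left child.
      At N: go right to F.
        F is a leaf — visit F.
      Visit N.
    Visit H.
  At J: go right to A.
    At A: go left to D.
      D is a leaf — visit D.
    At A: go right to W.
      W is a leaf — visit W.
    Visit A.
  Visit J.
Visit V.
Full post-order sequence: R, Z, X, F, N, H, D, W, A, J, V.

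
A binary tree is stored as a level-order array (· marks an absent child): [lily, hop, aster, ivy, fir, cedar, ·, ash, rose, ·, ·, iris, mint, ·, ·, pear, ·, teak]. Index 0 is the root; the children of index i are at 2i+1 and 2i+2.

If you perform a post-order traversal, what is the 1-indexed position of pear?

Post-order visits the left subtree, then the right subtree, then the node.
At lily: go left to hop.
  At hop: go left to ivy.
    At ivy: go left to ash.
      At ash: go left to pear.
        pear is a leaf — visit pear.
      At ash: no right child.
      Visit ash.
    At ivy: go right to rose.
      At rose: go left to teak.
        teak is a leaf — visit teak.
      At rose: no right child.
      Visit rose.
    Visit ivy.
  At hop: go right to fir.
    fir is a leaf — visit fir.
  Visit hop.
At lily: go right to aster.
  At aster: go left to cedar.
    At cedar: go left to iris.
      iris is a leaf — visit iris.
    At cedar: go right to mint.
      mint is a leaf — visit mint.
    Visit cedar.
  At aster: no right child.
  Visit aster.
Visit lily.
Full post-order sequence: pear, ash, teak, rose, ivy, fir, hop, iris, mint, cedar, aster, lily.

1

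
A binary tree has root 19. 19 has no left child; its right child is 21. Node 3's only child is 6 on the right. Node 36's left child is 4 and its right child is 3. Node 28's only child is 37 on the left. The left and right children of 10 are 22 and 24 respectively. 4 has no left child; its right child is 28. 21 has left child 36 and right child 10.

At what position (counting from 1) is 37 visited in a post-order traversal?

Post-order visits the left subtree, then the right subtree, then the node.
At 19: no left child.
At 19: go right to 21.
  At 21: go left to 36.
    At 36: go left to 4.
      At 4: no left child.
      At 4: go right to 28.
        At 28: go left to 37.
          37 is a leaf — visit 37.
        At 28: no right child.
        Visit 28.
      Visit 4.
    At 36: go right to 3.
      At 3: no left child.
      At 3: go right to 6.
        6 is a leaf — visit 6.
      Visit 3.
    Visit 36.
  At 21: go right to 10.
    At 10: go left to 22.
      22 is a leaf — visit 22.
    At 10: go right to 24.
      24 is a leaf — visit 24.
    Visit 10.
  Visit 21.
Visit 19.
Full post-order sequence: 37, 28, 4, 6, 3, 36, 22, 24, 10, 21, 19.

1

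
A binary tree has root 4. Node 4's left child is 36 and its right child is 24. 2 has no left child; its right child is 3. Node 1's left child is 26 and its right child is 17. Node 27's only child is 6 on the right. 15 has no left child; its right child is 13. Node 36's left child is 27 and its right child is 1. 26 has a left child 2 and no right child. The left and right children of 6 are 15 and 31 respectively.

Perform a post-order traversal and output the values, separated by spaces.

Post-order visits the left subtree, then the right subtree, then the node.
At 4: go left to 36.
  At 36: go left to 27.
    At 27: no left child.
    At 27: go right to 6.
      At 6: go left to 15.
        At 15: no left child.
        At 15: go right to 13.
          13 is a leaf — visit 13.
        Visit 15.
      At 6: go right to 31.
        31 is a leaf — visit 31.
      Visit 6.
    Visit 27.
  At 36: go right to 1.
    At 1: go left to 26.
      At 26: go left to 2.
        At 2: no left child.
        At 2: go right to 3.
          3 is a leaf — visit 3.
        Visit 2.
      At 26: no right child.
      Visit 26.
    At 1: go right to 17.
      17 is a leaf — visit 17.
    Visit 1.
  Visit 36.
At 4: go right to 24.
  24 is a leaf — visit 24.
Visit 4.

13 15 31 6 27 3 2 26 17 1 36 24 4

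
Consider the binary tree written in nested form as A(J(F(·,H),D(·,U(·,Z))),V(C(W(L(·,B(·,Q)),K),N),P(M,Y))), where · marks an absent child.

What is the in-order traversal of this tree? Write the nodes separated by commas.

In-order visits the left subtree, then the node, then the right subtree.
At A: go left to J.
  At J: go left to F.
    At F: no left child.
    Visit F.
    At F: go right to H.
      H is a leaf — visit H.
  Visit J.
  At J: go right to D.
    At D: no left child.
    Visit D.
    At D: go right to U.
      At U: no left child.
      Visit U.
      At U: go right to Z.
        Z is a leaf — visit Z.
Visit A.
At A: go right to V.
  At V: go left to C.
    At C: go left to W.
      At W: go left to L.
        At L: no left child.
        Visit L.
        At L: go right to B.
          At B: no left child.
          Visit B.
          At B: go right to Q.
            Q is a leaf — visit Q.
      Visit W.
      At W: go right to K.
        K is a leaf — visit K.
    Visit C.
    At C: go right to N.
      N is a leaf — visit N.
  Visit V.
  At V: go right to P.
    At P: go left to M.
      M is a leaf — visit M.
    Visit P.
    At P: go right to Y.
      Y is a leaf — visit Y.

F, H, J, D, U, Z, A, L, B, Q, W, K, C, N, V, M, P, Y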